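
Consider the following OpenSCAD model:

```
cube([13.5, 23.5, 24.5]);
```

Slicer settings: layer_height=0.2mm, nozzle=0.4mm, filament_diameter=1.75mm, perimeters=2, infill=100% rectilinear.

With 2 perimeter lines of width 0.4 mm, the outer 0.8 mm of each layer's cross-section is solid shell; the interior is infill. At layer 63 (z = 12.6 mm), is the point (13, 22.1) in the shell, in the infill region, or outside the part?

shell

At z = 12.6 mm: the cube is present — its section is the full 13.5×23.5 rectangle. Overall, the cross-section is a single solid region. The nearest boundary edge runs (13.50, 0.00)→(13.50, 23.50); distance from the point to it = 0.50 mm. The point is inside the cross-section, 0.50 mm from the nearest boundary — within the 0.8 mm shell band (2 × 0.4).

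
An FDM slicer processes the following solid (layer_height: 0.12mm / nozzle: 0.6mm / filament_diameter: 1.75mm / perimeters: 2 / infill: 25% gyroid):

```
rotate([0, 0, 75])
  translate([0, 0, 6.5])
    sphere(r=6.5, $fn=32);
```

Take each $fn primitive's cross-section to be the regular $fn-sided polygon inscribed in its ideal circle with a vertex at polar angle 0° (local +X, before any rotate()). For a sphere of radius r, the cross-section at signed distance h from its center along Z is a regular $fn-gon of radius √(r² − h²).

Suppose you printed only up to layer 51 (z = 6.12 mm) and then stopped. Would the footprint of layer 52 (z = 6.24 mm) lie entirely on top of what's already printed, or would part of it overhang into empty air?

Compare the two slices. At z = 6.12: the r=6.5 sphere contributes a regular 32-gon of circumradius √(6.5²−0.38²) = 6.489 (area = (32/2)·6.489²·sin(360°/32) = 131.43 mm²); (whole slice rotated 75° about Z — lengths, areas and connectivity unchanged). At z = 6.24: the sphere: section is a regular 32-gon, circumradius = √(r²−h²) = √(6.5²−0.26²) = 6.495 (area = (32/2)·6.495²·sin(360°/32) = 131.67 mm²); (whole slice rotated 75° about Z — lengths, areas and connectivity unchanged). Checking containment: the cross-section at z = 6.24 is a subset of the cross-section at z = 6.12.

entirely on top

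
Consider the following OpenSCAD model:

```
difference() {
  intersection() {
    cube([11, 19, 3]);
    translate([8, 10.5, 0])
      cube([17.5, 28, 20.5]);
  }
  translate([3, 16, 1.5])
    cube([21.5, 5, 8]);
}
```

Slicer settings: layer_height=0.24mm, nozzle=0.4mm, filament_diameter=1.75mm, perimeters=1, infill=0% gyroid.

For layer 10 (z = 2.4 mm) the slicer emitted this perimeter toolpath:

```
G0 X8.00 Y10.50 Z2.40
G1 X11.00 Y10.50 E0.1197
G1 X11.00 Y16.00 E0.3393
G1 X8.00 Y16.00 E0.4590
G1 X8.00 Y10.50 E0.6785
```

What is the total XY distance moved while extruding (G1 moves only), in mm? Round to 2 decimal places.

Sum the Euclidean lengths of each G1 segment: total = 17.00 mm.

17.00 mm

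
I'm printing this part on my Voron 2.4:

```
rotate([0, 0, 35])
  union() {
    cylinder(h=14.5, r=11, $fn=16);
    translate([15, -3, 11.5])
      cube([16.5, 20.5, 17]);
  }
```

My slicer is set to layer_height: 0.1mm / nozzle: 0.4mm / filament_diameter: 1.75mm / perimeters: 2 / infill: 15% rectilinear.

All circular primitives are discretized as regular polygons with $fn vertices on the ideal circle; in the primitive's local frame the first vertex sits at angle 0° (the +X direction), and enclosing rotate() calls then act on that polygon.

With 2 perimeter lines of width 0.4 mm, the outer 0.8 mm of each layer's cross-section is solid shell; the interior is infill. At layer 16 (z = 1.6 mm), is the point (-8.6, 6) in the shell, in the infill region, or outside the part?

At z = 1.6 mm: the r=11 cylinder contributes a regular 16-gon of circumradius 11; the cube at (15, -3) is not intersected at this z (z outside [11.5, 28.5]); Taking the union: only the r=11 cylinder is present, so the union is just that shape — 1 connected region; (rotated 35° about Z; rotation is an isometry so areas/perimeters/island counts are preserved). Overall, the cross-section is a single solid region. Undo the 35° rotation: the query point maps to (-3.603, 9.848) in the un-rotated model frame. The nearest boundary edge runs (0.00, 11.00)→(-4.21, 10.16); distance from the point to it = 0.43 mm. The point is inside the cross-section, 0.43 mm from the nearest boundary — within the 0.8 mm shell band (2 × 0.4).

shell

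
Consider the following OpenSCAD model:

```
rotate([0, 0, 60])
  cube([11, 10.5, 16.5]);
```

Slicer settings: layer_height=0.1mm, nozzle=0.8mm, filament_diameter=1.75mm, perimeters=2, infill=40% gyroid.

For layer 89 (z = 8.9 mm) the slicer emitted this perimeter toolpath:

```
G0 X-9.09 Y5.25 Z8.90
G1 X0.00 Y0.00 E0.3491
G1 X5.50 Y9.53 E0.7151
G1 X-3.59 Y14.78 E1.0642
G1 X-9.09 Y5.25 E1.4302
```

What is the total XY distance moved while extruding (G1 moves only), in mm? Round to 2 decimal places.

Sum the Euclidean lengths of each G1 segment: total = 43.00 mm.

43.00 mm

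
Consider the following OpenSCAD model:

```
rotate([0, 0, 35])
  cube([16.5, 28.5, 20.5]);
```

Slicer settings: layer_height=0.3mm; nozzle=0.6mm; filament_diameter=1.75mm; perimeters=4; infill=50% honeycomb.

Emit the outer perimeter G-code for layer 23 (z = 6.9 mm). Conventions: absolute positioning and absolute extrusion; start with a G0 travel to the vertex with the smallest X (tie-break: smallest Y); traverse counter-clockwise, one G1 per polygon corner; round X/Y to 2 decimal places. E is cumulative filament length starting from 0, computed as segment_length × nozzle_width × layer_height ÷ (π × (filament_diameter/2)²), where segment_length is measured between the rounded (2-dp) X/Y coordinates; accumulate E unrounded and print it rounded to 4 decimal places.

At z = 6.9 mm: the 16.5×28.5 cube contributes its full rectangle; (whole slice rotated 35° about Z — lengths, areas and connectivity unchanged). The outline is a single polygon with 4 vertices. Extrusion per mm of travel: 0.6 × 0.3 / (π × 0.875²) = 0.074835. Accumulating E over each segment gives final E = 6.7361.

G0 X-16.35 Y23.35 Z6.90
G1 X0.00 Y0.00 E2.1332
G1 X13.52 Y9.46 E3.3680
G1 X-2.83 Y32.81 E5.5012
G1 X-16.35 Y23.35 E6.7361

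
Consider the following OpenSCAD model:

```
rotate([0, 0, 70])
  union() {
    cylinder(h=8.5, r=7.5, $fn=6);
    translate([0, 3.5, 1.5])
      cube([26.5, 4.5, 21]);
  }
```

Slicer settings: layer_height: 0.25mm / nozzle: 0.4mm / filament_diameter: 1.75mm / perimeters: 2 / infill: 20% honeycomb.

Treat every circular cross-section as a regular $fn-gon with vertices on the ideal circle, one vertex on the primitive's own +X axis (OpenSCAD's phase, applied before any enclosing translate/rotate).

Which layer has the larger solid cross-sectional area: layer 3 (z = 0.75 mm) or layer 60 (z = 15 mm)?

Layer 3 (z = 0.75): the r=7.5 cylinder contributes a regular 6-gon of circumradius 7.5 (area = (6/2)·7.500²·sin(360°/6) = 146.14 mm²); the cube at (0, 3.5) is absent (z outside [1.5, 22.5]); Taking the union: only the r=7.5 cylinder is present, so the union is just that shape — area = 146.14 mm²; (whole slice rotated 70° about Z — lengths, areas and connectivity unchanged). So its area = 146.14 mm². Layer 60 (z = 15): the cylinder is absent (z outside [0, 8.5]); the cube at (0, 3.5) (footprint 26.5×4.5) is included at this height (area 119.25 mm²); Combining (union): only the 26.5×4.5 cube at (0, 3.5) is present, so the union is just that shape — area = 119.25 mm²; (rotated 70° about Z; rotation is an isometry so areas/perimeters/island counts are preserved). So its area = 119.25 mm². Layer 3 is larger (146.14 vs 119.25 mm²).

layer 3 (z = 0.75 mm)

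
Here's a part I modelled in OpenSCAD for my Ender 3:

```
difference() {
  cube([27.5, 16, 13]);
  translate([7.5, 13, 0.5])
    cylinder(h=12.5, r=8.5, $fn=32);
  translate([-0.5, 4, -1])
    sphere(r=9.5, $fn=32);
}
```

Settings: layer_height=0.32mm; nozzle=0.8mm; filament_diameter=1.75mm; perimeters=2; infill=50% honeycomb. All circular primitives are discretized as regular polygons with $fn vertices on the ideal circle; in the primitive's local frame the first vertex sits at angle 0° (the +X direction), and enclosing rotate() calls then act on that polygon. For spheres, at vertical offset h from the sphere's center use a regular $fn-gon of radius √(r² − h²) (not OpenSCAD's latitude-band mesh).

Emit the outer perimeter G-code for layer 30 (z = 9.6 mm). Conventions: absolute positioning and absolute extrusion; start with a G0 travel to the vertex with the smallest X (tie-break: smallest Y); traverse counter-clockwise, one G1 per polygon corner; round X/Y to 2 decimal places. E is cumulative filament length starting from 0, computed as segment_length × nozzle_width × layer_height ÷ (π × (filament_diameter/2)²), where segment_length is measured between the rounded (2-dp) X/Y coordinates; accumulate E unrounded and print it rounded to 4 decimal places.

G0 X0.00 Y0.00 Z9.60
G1 X27.50 Y0.00 E2.9269
G1 X27.50 Y16.00 E4.6298
G1 X15.43 Y16.00 E5.9145
G1 X15.84 Y14.66 E6.0636
G1 X16.00 Y13.00 E6.2411
G1 X15.84 Y11.34 E6.4186
G1 X15.35 Y9.75 E6.5957
G1 X14.57 Y8.28 E6.7728
G1 X13.51 Y6.99 E6.9505
G1 X12.22 Y5.93 E7.1282
G1 X10.75 Y5.15 E7.3053
G1 X9.16 Y4.66 E7.4824
G1 X7.50 Y4.50 E7.6599
G1 X5.84 Y4.66 E7.8374
G1 X4.25 Y5.15 E8.0145
G1 X2.78 Y5.93 E8.1916
G1 X1.49 Y6.99 E8.3693
G1 X0.43 Y8.28 E8.5470
G1 X0.00 Y9.09 E8.6446
G1 X0.00 Y0.00 E9.6121

At z = 9.6 mm: the cube is present — its section is the full 27.5×16 rectangle; the cylinder at (7.5, 13): section is a regular 32-gon, circumradius r=8.5; the sphere at (-0.5, 4) does not reach this height (|z−center|=10.600 > r=9.5); Subtracting the remaining from the first: starting from the 27.5×16 cube, the r=8.5 cylinder at (7.5, 13) partially overlaps it — only the 157.55 mm² overlap (of its 225.52 mm²) is removed, clipping the outline — 1 connected region. The outline is a single polygon with 20 vertices. Extrusion per mm of travel: 0.8 × 0.32 / (π × 0.875²) = 0.106432. Accumulating E over each segment gives final E = 9.6121.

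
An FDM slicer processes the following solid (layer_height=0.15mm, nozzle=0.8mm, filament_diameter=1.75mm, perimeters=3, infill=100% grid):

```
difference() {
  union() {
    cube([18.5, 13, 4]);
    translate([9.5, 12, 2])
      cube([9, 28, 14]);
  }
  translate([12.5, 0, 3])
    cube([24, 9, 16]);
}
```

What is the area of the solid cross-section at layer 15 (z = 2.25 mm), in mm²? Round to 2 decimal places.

483.50 mm²

At z = 2.25 mm: the cube (footprint 18.5×13) is included at this height (area 240.50 mm²); the cube at (9.5, 12) (footprint 9×28) is included at this height (area 252.00 mm²); Merging all regions: the regions partially overlap — summed areas 492.50 mm² minus the doubly-counted overlap 9.00 mm² gives 483.50 mm² — area = 483.50 mm²; the cube at (12.5, 0) is not intersected at this z (z outside [3, 19]); After the difference (first − rest): none of the subtracted shapes is present at this height, so that combined region is unchanged — area = 483.50 mm². Overall, the cross-section is a single solid region. Net area = 483.50 mm².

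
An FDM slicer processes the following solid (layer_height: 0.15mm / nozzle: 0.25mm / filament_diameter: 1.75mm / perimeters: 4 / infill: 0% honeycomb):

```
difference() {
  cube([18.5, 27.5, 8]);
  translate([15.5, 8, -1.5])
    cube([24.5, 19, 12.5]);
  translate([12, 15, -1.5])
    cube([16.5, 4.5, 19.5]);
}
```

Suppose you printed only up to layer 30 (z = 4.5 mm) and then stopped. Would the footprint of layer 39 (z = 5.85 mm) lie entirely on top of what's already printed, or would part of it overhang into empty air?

entirely on top

Compare the two slices. At z = 4.5: the cube is present — its section is the full 18.5×27.5 rectangle (area 508.75 mm²); the cube at (15.5, 8) is present — its section is the full 24.5×19 rectangle (area 465.50 mm²); the 16.5×4.5 cube at (12, 15) contributes its full rectangle (area 74.25 mm²); Subtracting the remaining from the first: starting from the 18.5×27.5 cube (508.75 mm²), the 24.5×19 cube at (15.5, 8) partially overlaps it — only the 57.00 mm² overlap (of its 465.50 mm²) is removed, clipping the outline; the 16.5×4.5 cube at (12, 15) partially overlaps it — only the 15.75 mm² overlap (of its 74.25 mm²) is removed, clipping the outline — area = 436.00 mm². At z = 5.85: the cube is present — its section is the full 18.5×27.5 rectangle (area 508.75 mm²); the 24.5×19 cube at (15.5, 8) contributes its full rectangle (area 465.50 mm²); the cube at (12, 15) (footprint 16.5×4.5) is included at this height (area 74.25 mm²); After the difference (first − rest): starting from the 18.5×27.5 cube (508.75 mm²), the 24.5×19 cube at (15.5, 8) partially overlaps it — only the 57.00 mm² overlap (of its 465.50 mm²) is removed, clipping the outline; the 16.5×4.5 cube at (12, 15) partially overlaps it — only the 15.75 mm² overlap (of its 74.25 mm²) is removed, clipping the outline — area = 436.00 mm². Checking containment: the cross-section at z = 5.85 is a subset of the cross-section at z = 4.5.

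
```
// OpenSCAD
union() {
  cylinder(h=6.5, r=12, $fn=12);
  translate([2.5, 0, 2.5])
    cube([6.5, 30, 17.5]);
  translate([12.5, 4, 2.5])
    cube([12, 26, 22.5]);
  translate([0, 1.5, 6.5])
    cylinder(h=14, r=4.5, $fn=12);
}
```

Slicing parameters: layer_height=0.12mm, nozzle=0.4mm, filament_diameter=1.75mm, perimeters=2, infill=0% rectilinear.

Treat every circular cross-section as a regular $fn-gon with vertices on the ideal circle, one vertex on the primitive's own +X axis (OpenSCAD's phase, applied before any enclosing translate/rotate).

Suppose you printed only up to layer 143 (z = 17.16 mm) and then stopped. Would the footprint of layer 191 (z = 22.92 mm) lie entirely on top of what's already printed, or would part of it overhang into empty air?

Compare the two slices. At z = 17.16: the cylinder is not intersected at this z (z outside [0, 6.5]); the 6.5×30 cube at (2.5, 0) contributes its full rectangle (area 195.00 mm²); the 12×26 cube at (12.5, 4) contributes its full rectangle (area 312.00 mm²); the r=4.5 cylinder at (0, 1.5) contributes a regular 12-gon of circumradius 4.5 (area = (12/2)·4.500²·sin(360°/12) = 60.75 mm²); Combining (union): the regions partially overlap — summed areas 567.75 mm² minus the doubly-counted overlap 7.50 mm² gives 560.25 mm² — area = 560.25 mm². At z = 22.92: the cylinder is absent (z outside [0, 6.5]); the cube at (2.5, 0) is not intersected at this z (z outside [2.5, 20]); the 12×26 cube at (12.5, 4) contributes its full rectangle (area 312.00 mm²); the cylinder at (0, 1.5) does not reach this height (z outside [6.5, 20.5]); Merging all regions: only the 12×26 cube at (12.5, 4) is present, so the union is just that shape — area = 312.00 mm². Checking containment: the cross-section at z = 22.92 is a subset of the cross-section at z = 17.16.

entirely on top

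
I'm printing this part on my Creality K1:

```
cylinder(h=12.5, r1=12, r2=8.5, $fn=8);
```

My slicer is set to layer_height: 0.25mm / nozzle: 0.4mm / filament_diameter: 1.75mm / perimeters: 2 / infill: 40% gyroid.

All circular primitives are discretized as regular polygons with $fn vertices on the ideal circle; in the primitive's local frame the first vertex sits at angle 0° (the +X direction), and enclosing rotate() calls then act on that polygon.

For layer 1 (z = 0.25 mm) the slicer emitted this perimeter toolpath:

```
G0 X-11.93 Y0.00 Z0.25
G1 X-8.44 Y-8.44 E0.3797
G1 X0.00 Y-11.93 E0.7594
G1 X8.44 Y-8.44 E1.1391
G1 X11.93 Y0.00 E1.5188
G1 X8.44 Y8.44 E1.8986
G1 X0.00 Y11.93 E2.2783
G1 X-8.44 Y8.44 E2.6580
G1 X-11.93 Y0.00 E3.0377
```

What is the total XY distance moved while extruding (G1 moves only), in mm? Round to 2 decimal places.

73.06 mm

Sum the Euclidean lengths of each G1 segment: total = 73.06 mm.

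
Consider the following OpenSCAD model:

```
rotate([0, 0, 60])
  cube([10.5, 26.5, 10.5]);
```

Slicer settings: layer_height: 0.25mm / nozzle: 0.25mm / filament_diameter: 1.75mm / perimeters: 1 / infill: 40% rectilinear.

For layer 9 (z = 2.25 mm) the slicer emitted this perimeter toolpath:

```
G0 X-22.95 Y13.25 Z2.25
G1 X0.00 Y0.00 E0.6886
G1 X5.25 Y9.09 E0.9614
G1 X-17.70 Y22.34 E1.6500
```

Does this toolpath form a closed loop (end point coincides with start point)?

no

Start point (G0): (-22.95, 13.25). End point (last G1): the path does not return to the start — open.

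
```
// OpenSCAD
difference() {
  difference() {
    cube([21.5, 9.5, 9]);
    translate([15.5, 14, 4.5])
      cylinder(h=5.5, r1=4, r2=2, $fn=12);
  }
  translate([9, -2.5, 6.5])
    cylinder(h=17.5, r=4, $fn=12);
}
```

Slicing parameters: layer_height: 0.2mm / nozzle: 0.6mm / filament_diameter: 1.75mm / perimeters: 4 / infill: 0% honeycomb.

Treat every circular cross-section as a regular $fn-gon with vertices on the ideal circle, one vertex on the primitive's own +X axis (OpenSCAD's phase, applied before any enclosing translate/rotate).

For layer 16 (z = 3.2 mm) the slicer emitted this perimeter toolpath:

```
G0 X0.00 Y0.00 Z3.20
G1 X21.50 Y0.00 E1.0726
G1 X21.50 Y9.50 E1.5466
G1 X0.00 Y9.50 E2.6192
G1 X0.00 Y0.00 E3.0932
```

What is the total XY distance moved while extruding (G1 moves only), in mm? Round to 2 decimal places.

62.00 mm

Sum the Euclidean lengths of each G1 segment: total = 62.00 mm.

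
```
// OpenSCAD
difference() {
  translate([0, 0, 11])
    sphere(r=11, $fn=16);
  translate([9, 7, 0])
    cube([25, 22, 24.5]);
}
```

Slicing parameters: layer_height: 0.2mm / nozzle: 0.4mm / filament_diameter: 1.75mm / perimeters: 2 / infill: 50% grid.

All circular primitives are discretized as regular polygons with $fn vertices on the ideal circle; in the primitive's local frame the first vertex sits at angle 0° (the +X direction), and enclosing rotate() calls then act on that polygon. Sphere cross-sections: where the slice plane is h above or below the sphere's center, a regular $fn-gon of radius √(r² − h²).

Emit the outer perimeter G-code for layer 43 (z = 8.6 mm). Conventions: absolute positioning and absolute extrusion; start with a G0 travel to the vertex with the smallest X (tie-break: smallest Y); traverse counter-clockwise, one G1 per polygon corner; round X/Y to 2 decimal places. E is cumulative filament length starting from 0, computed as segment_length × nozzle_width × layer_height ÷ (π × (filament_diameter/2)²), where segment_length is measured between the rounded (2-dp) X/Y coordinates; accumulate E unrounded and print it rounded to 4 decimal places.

G0 X-10.73 Y0.00 Z8.60
G1 X-9.92 Y-4.11 E0.1393
G1 X-7.59 Y-7.59 E0.2786
G1 X-4.11 Y-9.92 E0.4179
G1 X0.00 Y-10.73 E0.5572
G1 X4.11 Y-9.92 E0.6966
G1 X7.59 Y-7.59 E0.8359
G1 X9.92 Y-4.11 E0.9752
G1 X10.73 Y0.00 E1.1145
G1 X9.92 Y4.11 E1.2538
G1 X7.59 Y7.59 E1.3931
G1 X4.11 Y9.92 E1.5324
G1 X0.00 Y10.73 E1.6717
G1 X-4.11 Y9.92 E1.8111
G1 X-7.59 Y7.59 E1.9504
G1 X-9.92 Y4.11 E2.0896
G1 X-10.73 Y0.00 E2.2290

At z = 8.6 mm: the r=11 sphere slices to a regular 16-gon of circumradius 10.735 (√(r²−h²) with h=2.4 from center); the cube at (9, 7) is present — its section is the full 25×22 rectangle; After the difference (first − rest): starting from the r=11 sphere, the 25×22 cube at (9, 7) misses the remaining region (no effect) — 1 connected region. The outline is a single polygon with 16 vertices. Extrusion per mm of travel: 0.4 × 0.2 / (π × 0.875²) = 0.033260. Accumulating E over each segment gives final E = 2.2290.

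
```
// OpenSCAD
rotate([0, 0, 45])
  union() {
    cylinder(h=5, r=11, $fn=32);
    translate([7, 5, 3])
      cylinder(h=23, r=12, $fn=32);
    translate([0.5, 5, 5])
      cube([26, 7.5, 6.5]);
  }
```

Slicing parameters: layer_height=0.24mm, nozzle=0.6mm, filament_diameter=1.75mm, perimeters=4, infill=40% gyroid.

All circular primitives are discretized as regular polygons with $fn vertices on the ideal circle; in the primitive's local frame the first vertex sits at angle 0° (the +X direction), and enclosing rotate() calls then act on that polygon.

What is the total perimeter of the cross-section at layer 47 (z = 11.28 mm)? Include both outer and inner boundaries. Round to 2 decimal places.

92.35 mm

At z = 11.28 mm: the cylinder is absent (z outside [0, 5]); the r=12 cylinder at (7, 5) gives a regular 32-gon of circumradius 12 (constant along its height) (perimeter = 2·32·12.000·sin(180°/32) = 75.28 mm); the cube at (0.5, 5) is present — its section is the full 26×7.5 rectangle (perimeter 67.00 mm); Combining (union): the regions partially overlap (shared area 132.18 mm²), so the edge portions inside another operand are dropped and the merged outline is re-measured after clipping — boundary = 92.35 mm; (rotated 45° about Z; rotation is an isometry so areas/perimeters/island counts are preserved). Overall, the cross-section is a single solid region. Total boundary length (outer) = 92.35 mm.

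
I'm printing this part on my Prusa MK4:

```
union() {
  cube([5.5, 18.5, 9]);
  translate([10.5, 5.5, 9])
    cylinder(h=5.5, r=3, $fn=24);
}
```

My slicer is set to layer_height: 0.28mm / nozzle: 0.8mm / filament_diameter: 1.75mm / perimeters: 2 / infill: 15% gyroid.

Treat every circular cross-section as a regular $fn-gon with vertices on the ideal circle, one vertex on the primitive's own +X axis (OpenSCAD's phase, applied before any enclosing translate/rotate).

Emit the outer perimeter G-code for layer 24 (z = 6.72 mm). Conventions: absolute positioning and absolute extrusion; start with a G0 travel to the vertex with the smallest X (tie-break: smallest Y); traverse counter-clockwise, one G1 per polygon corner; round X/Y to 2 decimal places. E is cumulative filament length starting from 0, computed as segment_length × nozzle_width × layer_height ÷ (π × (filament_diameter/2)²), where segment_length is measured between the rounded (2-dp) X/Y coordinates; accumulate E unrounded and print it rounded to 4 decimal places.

At z = 6.72 mm: the cube is present — its section is the full 5.5×18.5 rectangle; the cylinder at (10.5, 5.5) is absent (z outside [9, 14.5]); Merging all regions: only the 5.5×18.5 cube is present, so the union is just that shape — 1 connected region. The outline is a single polygon with 4 vertices. Extrusion per mm of travel: 0.8 × 0.28 / (π × 0.875²) = 0.093128. Accumulating E over each segment gives final E = 4.4702.

G0 X0.00 Y0.00 Z6.72
G1 X5.50 Y0.00 E0.5122
G1 X5.50 Y18.50 E2.2351
G1 X0.00 Y18.50 E2.7473
G1 X0.00 Y0.00 E4.4702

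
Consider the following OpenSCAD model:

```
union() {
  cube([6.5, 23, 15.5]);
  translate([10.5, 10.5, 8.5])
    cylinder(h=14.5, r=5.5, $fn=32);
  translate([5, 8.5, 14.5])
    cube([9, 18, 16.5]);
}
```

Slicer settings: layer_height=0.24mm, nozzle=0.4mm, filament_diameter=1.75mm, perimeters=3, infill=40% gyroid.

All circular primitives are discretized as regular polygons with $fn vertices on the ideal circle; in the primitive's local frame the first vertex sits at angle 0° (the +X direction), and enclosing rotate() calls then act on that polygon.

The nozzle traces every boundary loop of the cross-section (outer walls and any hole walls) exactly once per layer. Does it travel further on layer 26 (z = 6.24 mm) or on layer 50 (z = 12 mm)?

Layer 26 (z = 6.24): the 6.5×23 cube contributes its full rectangle (perimeter 59.00 mm); the cylinder at (10.5, 10.5) is absent (z outside [8.5, 23]); the cube at (5, 8.5) is absent (z outside [14.5, 31]); Combining (union): only the 6.5×23 cube is present, so the union is just that shape — boundary = 59.00 mm. So its perimeter = 59.00 mm. Layer 50 (z = 12): the cube is present — its section is the full 6.5×23 rectangle (perimeter 59.00 mm); the r=5.5 cylinder at (10.5, 10.5) gives a regular 32-gon of circumradius 5.5 (constant along its height) (perimeter = 2·32·5.500·sin(180°/32) = 34.50 mm); the cube at (5, 8.5) does not reach this height (z outside [14.5, 31]); Taking the union: the regions partially overlap (shared area 7.63 mm²), so the edge portions inside another operand are dropped and the merged outline is re-measured after clipping — boundary = 77.72 mm. So its perimeter = 77.72 mm. Layer 50 is larger (77.72 vs 59.00 mm).

layer 50 (z = 12 mm)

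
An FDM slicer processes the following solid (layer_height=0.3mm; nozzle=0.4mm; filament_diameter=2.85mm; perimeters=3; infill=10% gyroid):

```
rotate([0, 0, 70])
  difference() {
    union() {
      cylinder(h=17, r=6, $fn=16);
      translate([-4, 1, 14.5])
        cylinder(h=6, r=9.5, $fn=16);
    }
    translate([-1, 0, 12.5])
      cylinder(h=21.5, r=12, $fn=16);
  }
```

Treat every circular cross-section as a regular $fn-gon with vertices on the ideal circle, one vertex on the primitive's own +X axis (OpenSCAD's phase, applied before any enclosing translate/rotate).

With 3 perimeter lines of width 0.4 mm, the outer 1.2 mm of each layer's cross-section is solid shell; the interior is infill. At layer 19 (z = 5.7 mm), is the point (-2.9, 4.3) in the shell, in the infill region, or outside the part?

shell

At z = 5.7 mm: the r=6 cylinder gives a regular 16-gon of circumradius 6 (constant along its height); the cylinder at (-4, 1) does not reach this height (z outside [14.5, 20.5]); Combining (union): only the r=6 cylinder is present, so the union is just that shape — 1 connected region; the cylinder at (-1, 0) is not intersected at this z (z outside [12.5, 34]); Taking the first minus the rest: none of the subtracted shapes is present at this height, so the result so far is unchanged — 1 connected region; (rotated 70° about Z; rotation is an isometry so areas/perimeters/island counts are preserved). Overall, the cross-section is a single solid region. Undo the 70° rotation: the query point maps to (3.049, 4.196) in the un-rotated model frame. The nearest boundary edge runs (4.24, 4.24)→(2.30, 5.54); distance from the point to it = 0.70 mm. The point is inside the cross-section, 0.70 mm from the nearest boundary — within the 1.2 mm shell band (3 × 0.4).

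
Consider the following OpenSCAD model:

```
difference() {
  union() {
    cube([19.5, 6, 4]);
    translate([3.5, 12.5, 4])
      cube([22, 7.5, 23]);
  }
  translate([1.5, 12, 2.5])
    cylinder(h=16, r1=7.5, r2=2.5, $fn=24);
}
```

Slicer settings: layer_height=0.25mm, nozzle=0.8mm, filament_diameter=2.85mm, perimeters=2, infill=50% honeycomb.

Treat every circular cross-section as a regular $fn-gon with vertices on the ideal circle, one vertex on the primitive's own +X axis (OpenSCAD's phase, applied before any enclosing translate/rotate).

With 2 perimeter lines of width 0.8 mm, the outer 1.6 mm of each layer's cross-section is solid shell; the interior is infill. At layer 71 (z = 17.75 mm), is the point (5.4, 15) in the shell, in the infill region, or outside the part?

At z = 17.75 mm: the cube does not reach this height (z outside [0, 4]); the cube at (3.5, 12.5) is present — its section is the full 22×7.5 rectangle; Taking the union: only the 22×7.5 cube at (3.5, 12.5) is present, so the union is just that shape — 1 connected region; the cone at (1.5, 12): at t=0.953 of its height the radius interpolates to r₁+(r₂−r₁)t = 2.734, giving a regular 24-gon of that circumradius; After the difference (first − rest): starting from the result so far, the cone at (1.5, 12) partially overlaps it — only the 0.56 mm² overlap (of its 23.22 mm²) is removed, clipping the outline — 1 connected region. Overall, the cross-section is a single solid region. The nearest boundary edge runs (3.50, 13.85)→(3.50, 20.00); distance from the point to it = 1.90 mm. The point is inside the cross-section and 1.90 mm from the nearest boundary — more than the 1.6 mm shell width (2 × 0.8), so it's in the infill interior.

infill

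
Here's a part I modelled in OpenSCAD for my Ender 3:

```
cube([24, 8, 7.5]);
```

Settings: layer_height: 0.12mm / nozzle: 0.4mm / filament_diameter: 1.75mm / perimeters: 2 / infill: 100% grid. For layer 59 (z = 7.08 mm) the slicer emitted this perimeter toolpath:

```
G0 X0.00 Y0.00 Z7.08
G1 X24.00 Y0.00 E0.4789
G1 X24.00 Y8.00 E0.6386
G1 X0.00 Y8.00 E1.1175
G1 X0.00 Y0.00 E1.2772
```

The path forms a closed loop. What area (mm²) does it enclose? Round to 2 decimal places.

192.00 mm²

Apply the shoelace formula to the sequence of (X, Y) vertices; enclosed area = 192.00 mm².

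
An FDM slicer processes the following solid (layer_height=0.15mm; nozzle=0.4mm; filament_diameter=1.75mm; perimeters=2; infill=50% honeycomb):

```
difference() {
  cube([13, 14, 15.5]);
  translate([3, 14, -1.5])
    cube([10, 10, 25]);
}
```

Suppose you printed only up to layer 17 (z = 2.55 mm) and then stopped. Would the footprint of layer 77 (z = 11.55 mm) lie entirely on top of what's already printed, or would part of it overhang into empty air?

Compare the two slices. At z = 2.55: the cube (footprint 13×14) is included at this height (area 182.00 mm²); the cube at (3, 14) (footprint 10×10) is included at this height (area 100.00 mm²); Subtracting the remaining from the first: starting from the 13×14 cube (182.00 mm²), the 10×10 cube at (3, 14) misses the remaining region (no effect) — area = 182.00 mm². At z = 11.55: the cube (footprint 13×14) is included at this height (area 182.00 mm²); the cube at (3, 14) (footprint 10×10) is included at this height (area 100.00 mm²); After the difference (first − rest): starting from the 13×14 cube (182.00 mm²), the 10×10 cube at (3, 14) misses the remaining region (no effect) — area = 182.00 mm². Checking containment: the cross-section at z = 11.55 is a subset of the cross-section at z = 2.55.

entirely on top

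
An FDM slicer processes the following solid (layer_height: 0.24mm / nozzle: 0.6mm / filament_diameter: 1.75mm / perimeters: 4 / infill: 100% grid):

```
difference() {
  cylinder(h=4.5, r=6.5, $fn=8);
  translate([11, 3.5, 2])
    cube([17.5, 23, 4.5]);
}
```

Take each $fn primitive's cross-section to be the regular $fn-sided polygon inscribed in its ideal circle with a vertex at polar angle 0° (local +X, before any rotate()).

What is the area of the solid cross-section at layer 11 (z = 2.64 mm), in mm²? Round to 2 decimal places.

119.50 mm²

At z = 2.64 mm: the r=6.5 cylinder gives a regular 8-gon of circumradius 6.5 (constant along its height) (area = (8/2)·6.500²·sin(360°/8) = 119.50 mm²); the cube at (11, 3.5) is present — its section is the full 17.5×23 rectangle (area 402.50 mm²); After the difference (first − rest): starting from the r=6.5 cylinder (119.50 mm²), the 17.5×23 cube at (11, 3.5) misses the remaining region (no effect) — area = 119.50 mm². Overall, the cross-section is a single solid region. Net area = 119.50 mm².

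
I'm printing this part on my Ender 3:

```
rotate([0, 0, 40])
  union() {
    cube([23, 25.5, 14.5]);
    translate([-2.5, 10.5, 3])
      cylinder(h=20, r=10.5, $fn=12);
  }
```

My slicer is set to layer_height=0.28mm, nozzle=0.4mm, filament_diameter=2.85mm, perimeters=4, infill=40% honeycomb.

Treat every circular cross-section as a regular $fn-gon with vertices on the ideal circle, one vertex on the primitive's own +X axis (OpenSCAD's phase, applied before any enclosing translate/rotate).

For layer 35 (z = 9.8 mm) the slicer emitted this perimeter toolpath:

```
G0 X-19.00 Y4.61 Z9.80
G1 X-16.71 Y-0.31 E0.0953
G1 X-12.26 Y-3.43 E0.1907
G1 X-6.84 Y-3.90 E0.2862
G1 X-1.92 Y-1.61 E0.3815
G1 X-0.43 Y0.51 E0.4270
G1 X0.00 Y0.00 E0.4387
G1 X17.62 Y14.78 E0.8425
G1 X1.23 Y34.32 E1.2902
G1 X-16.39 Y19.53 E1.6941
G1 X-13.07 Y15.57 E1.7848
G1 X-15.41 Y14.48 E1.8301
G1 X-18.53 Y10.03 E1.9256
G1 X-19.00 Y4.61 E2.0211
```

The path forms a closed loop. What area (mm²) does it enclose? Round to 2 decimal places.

802.68 mm²

Apply the shoelace formula to the sequence of (X, Y) vertices; enclosed area = 802.68 mm².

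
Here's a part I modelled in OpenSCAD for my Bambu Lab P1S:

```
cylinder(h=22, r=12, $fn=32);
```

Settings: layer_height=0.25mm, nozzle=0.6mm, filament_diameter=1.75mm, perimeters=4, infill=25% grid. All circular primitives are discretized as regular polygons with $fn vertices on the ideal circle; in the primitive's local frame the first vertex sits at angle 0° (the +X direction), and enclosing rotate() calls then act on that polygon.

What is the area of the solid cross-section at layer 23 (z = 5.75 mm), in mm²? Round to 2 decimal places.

At z = 5.75 mm: the r=12 cylinder contributes a regular 32-gon of circumradius 12 (area = (32/2)·12.000²·sin(360°/32) = 449.49 mm²). Overall, the cross-section is a single solid region. Net area = 449.49 mm².

449.49 mm²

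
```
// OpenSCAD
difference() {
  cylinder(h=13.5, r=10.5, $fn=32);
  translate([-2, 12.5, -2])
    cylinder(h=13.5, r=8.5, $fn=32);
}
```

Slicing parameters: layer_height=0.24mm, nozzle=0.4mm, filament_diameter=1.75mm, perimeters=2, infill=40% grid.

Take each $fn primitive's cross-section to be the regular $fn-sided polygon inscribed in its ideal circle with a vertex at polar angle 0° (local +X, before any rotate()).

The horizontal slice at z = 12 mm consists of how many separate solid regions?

At z = 12 mm: the r=10.5 cylinder contributes a regular 32-gon of circumradius 10.5; the cylinder at (-2, 12.5) is absent (z outside [-2, 11.5]); Subtracting the remaining from the first: none of the subtracted shapes is present at this height, so the r=10.5 cylinder is unchanged — 1 connected region. The result has 1 disconnected region.

1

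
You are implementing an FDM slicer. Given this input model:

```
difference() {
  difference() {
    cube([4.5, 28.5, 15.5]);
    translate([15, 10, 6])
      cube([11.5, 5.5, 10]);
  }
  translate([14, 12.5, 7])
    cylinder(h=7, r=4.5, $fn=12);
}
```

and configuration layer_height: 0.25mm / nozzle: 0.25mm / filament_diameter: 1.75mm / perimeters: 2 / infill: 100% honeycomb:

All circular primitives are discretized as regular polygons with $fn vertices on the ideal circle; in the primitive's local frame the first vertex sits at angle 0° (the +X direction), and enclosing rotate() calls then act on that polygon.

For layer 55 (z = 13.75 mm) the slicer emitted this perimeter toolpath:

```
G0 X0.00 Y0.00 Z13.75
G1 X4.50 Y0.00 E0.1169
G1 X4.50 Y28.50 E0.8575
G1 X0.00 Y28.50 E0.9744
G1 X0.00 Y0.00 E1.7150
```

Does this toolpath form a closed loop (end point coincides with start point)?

Start point (G0): (0.00, 0.00). End point (last G1): the path returns to the start — closed.

yes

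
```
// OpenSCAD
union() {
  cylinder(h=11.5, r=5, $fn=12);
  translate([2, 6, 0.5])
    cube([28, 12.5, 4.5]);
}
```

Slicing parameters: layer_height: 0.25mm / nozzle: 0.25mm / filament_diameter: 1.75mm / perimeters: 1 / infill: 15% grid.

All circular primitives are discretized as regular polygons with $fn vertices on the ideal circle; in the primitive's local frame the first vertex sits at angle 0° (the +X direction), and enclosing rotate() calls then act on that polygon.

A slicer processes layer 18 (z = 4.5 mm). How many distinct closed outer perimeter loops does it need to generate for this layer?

At z = 4.5 mm: the r=5 cylinder contributes a regular 12-gon of circumradius 5; the cube at (2, 6) (footprint 28×12.5) is included at this height; Combining (union): the 2 present regions are separate (no shared area or edge), so areas and boundary lengths simply add and each stays a separate island — 2 connected regions. The result has 2 disconnected regions.

2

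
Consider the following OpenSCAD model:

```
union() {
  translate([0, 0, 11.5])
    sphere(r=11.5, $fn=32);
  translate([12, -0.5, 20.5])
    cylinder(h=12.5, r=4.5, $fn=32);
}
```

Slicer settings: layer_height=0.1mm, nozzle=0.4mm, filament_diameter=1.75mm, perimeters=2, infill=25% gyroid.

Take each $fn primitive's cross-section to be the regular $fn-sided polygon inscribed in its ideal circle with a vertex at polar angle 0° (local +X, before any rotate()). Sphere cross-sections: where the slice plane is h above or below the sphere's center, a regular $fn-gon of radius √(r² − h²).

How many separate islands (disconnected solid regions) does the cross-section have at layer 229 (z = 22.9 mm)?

At z = 22.9 mm: the sphere: section is a regular 32-gon, circumradius = √(r²−h²) = √(11.5²−11.4²) = 1.513; the cylinder at (12, -0.5): section is a regular 32-gon, circumradius r=4.5; Combining (union): the 2 present regions are separate (no shared area or edge), so areas and boundary lengths simply add and each stays a separate island — 2 connected regions. Overall, the cross-section has 2 separate islands. Island count = 2.

2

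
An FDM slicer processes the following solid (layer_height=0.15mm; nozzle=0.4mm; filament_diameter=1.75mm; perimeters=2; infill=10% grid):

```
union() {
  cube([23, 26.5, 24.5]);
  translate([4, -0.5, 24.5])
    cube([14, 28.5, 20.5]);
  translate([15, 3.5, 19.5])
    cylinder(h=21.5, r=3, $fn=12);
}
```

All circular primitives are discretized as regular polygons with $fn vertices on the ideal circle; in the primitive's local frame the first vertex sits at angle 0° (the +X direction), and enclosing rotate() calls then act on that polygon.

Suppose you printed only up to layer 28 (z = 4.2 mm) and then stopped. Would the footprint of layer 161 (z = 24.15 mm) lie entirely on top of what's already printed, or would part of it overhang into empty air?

entirely on top

Compare the two slices. At z = 4.2: the cube (footprint 23×26.5) is included at this height (area 609.50 mm²); the cube at (4, -0.5) is not intersected at this z (z outside [24.5, 45]); the cylinder at (15, 3.5) does not reach this height (z outside [19.5, 41]); Taking the union: only the 23×26.5 cube is present, so the union is just that shape — area = 609.50 mm². At z = 24.15: the 23×26.5 cube contributes its full rectangle (area 609.50 mm²); the cube at (4, -0.5) does not reach this height (z outside [24.5, 45]); the cylinder at (15, 3.5): section is a regular 12-gon, circumradius r=3 (area = (12/2)·3.000²·sin(360°/12) = 27.00 mm²); Taking the union: the r=3 cylinder at (15, 3.5) lies entirely inside the 23×26.5 cube, so the union is just the 23×26.5 cube — area = 609.50 mm². Checking containment: the cross-section at z = 24.15 is a subset of the cross-section at z = 4.2.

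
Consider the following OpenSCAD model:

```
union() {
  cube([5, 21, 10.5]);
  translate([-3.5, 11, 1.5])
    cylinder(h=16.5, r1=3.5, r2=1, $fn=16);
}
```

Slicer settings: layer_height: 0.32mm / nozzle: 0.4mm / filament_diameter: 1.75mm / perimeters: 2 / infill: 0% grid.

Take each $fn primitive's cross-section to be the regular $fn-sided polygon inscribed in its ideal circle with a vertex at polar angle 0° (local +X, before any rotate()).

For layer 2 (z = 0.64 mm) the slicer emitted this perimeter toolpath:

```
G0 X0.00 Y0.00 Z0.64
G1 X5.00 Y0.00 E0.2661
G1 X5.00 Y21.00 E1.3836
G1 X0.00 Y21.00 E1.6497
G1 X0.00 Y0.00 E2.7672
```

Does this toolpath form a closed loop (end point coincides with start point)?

Start point (G0): (0.00, 0.00). End point (last G1): the path returns to the start — closed.

yes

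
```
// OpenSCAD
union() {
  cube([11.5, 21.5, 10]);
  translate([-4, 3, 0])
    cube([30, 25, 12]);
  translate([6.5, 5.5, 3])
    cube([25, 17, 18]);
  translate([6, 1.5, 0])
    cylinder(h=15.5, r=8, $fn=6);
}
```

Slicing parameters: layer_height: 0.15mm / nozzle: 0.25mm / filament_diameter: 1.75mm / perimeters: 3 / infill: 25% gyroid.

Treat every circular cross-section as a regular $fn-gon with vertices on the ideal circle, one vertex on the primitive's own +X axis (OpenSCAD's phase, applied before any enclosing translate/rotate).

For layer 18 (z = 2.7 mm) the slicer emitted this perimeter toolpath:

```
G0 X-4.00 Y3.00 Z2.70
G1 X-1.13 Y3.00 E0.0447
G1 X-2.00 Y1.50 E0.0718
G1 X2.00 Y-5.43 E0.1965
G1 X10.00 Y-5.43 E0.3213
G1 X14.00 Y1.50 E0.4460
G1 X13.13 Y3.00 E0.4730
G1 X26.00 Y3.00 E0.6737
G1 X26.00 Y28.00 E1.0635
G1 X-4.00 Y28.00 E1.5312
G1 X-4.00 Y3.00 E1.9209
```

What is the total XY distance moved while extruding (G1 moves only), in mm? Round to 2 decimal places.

Sum the Euclidean lengths of each G1 segment: total = 123.21 mm.

123.21 mm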